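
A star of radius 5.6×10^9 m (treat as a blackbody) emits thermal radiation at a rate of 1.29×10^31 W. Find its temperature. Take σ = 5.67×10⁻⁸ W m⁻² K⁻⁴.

A = 4πr² = 4π × (5.6×10^9)² = 3.94×10^20 m².
From P = σAT⁴, T = (P / σA)^(1/4) = (1.29×10^31 / (5.67×10⁻⁸ × 3.94×10^20))^(1/4).
T = (5.77×10^17)^(1/4) = 27600 K.

T ≈ 27600 K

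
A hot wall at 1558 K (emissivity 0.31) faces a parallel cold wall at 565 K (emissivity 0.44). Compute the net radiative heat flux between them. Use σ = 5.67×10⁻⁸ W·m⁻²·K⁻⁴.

q ≈ 73000 W/m²

For two large parallel gray plates, q = σ(T₁⁴ − T₂⁴) / (1/ε₁ + 1/ε₂ − 1).
1/ε₁ + 1/ε₂ − 1 = 1/0.31 + 1/0.44 − 1 = 4.499.
T₁⁴ − T₂⁴ = 5.89×10^12 − 1.02×10^11 = 5.79×10^12 K⁴.
q = 5.67×10⁻⁸ × 5.79×10^12 / 4.499 = 73000 W/m².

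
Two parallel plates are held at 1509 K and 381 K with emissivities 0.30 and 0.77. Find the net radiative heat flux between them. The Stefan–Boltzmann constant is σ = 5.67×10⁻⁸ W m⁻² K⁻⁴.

q ≈ 80600 W/m²

For two large parallel gray plates, q = σ(T₁⁴ − T₂⁴) / (1/ε₁ + 1/ε₂ − 1).
1/ε₁ + 1/ε₂ − 1 = 1/0.30 + 1/0.77 − 1 = 3.632.
T₁⁴ − T₂⁴ = 5.19×10^12 − 2.11×10^10 = 5.16×10^12 K⁴.
q = 5.67×10⁻⁸ × 5.16×10^12 / 3.632 = 80600 W/m².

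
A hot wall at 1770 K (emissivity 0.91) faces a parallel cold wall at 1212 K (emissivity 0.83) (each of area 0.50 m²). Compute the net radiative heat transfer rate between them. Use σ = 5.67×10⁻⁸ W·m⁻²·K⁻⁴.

Q ≈ 1.67×10^5 W

For two large parallel gray plates, q = σ(T₁⁴ − T₂⁴) / (1/ε₁ + 1/ε₂ − 1).
1/ε₁ + 1/ε₂ − 1 = 1/0.91 + 1/0.83 − 1 = 1.304.
T₁⁴ − T₂⁴ = 9.82×10^12 − 2.16×10^12 = 7.66×10^12 K⁴.
q = 5.67×10⁻⁸ × 7.66×10^12 / 1.304 = 3.33×10^5 W/m².
Q = q·A = 3.33×10^5 × 0.50 = 1.67×10^5 W.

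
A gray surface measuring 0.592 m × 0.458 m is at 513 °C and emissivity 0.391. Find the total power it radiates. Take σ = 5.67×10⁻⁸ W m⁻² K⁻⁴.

P ≈ 2290 W

A = 0.592 × 0.458 = 0.271 m².
513 °C = 786 K.
P = εσAT⁴ = 0.391 × 5.67×10⁻⁸ × 0.271 × (786)⁴ = 0.391 × 5.67×10⁻⁸ × 0.271 × 3.82×10^11.
P = 2290 W.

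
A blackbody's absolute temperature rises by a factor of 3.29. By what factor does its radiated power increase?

factor ≈ 117

P ∝ T⁴, so the power scales as (3.29)⁴ = 117.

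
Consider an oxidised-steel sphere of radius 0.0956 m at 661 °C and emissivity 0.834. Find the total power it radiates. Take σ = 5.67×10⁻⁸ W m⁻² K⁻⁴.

A = 4πr² = 4π × (0.0956)² = 0.115 m².
661 °C = 934 K.
P = εσAT⁴ = 0.834 × 5.67×10⁻⁸ × 0.115 × (934)⁴ = 0.834 × 5.67×10⁻⁸ × 0.115 × 7.61×10^11.
P = 4130 W.

P ≈ 4130 W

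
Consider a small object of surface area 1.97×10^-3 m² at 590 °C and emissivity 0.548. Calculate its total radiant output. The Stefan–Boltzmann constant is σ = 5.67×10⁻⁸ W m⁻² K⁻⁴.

P ≈ 34.0 W

590 °C = 863 K.
P = εσAT⁴ = 0.548 × 5.67×10⁻⁸ × 1.97×10^-3 × (863)⁴ = 0.548 × 5.67×10⁻⁸ × 1.97×10^-3 × 5.55×10^11.
P = 34.0 W.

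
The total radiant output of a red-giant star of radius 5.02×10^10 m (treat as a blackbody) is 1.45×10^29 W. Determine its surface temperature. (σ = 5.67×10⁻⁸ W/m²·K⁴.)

T ≈ 3000 K

A = 4πr² = 4π × (5.02×10^10)² = 3.17×10^22 m².
From P = σAT⁴, T = (P / σA)^(1/4) = (1.45×10^29 / (5.67×10⁻⁸ × 3.17×10^22))^(1/4).
T = (8.08×10^13)^(1/4) = 3000 K.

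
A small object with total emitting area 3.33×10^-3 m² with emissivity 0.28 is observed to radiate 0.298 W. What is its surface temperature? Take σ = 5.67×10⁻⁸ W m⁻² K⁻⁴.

From P = εσAT⁴, T = (P / εσA)^(1/4) = (0.298 / (0.28 × 5.67×10⁻⁸ × 3.33×10^-3))^(1/4).
T = (5.64×10^9)^(1/4) = 274 K.

T ≈ 274 K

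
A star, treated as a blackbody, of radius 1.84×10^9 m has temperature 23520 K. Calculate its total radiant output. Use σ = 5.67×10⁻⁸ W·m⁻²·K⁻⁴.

P ≈ 7.38×10^29 W

A = 4πr² = 4π × (1.84×10^9)² = 4.25×10^19 m².
P = σAT⁴ = 5.67×10⁻⁸ × 4.25×10^19 × (23520)⁴ = 5.67×10⁻⁸ × 4.25×10^19 × 3.06×10^17.
P = 7.38×10^29 W.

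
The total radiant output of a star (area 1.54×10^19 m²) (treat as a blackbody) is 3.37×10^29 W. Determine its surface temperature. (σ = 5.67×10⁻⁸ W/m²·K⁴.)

T ≈ 24900 K

From P = σAT⁴, T = (P / σA)^(1/4) = (3.37×10^29 / (5.67×10⁻⁸ × 1.54×10^19))^(1/4).
T = (3.86×10^17)^(1/4) = 24900 K.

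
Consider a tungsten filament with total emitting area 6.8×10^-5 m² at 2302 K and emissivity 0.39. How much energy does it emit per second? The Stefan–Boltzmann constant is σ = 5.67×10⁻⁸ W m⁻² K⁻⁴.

P ≈ 42.2 W

P = εσAT⁴ = 0.39 × 5.67×10⁻⁸ × 6.80×10^-5 × (2302)⁴ = 0.39 × 5.67×10⁻⁸ × 6.80×10^-5 × 2.81×10^13.
P = 42.2 W.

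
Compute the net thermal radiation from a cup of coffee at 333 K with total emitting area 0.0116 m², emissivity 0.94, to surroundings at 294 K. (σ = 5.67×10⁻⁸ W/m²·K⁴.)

Q ≈ 2.98 W

Q = εσA(T⁴ − T_s⁴). T⁴ − T_s⁴ = (333)⁴ − (294)⁴ = 1.23×10^10 − 7.47×10^9 = 4.83×10^9 K⁴.
Q = 0.94 × 5.67×10⁻⁸ × 0.0116 × 4.83×10^9 = 2.98 W.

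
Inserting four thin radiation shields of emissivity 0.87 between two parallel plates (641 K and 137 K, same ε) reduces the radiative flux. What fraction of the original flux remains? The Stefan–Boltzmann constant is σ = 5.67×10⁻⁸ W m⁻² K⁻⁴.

With N identical shields there are N+1 = 5 gaps in series, each with the same radiative resistance, so the flux falls to 1/(N+1) of its unshielded value.

ratio ≈ 0.200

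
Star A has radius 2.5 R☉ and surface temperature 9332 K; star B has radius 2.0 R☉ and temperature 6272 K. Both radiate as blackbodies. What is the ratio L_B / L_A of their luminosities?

L_B/L_A ≈ 0.131

L = 4πR²σT⁴ ∝ R²T⁴, so L_B/L_A = (2.0/2.5)² × (6272/9332)⁴ = 0.640 × 0.204 = 0.131.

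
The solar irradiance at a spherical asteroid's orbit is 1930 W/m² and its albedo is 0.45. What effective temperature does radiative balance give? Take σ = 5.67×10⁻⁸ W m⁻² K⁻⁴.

T ≈ 262 K

Power absorbed = (1−a)S·πR²; power emitted = 4πR²σT⁴. Equating and cancelling πR²:
T = ((1−a)S / 4σ)^(1/4) = (1060 / (4 × 5.67×10⁻⁸))^(1/4) = (4.68×10^9)^(1/4).
T = 262 K.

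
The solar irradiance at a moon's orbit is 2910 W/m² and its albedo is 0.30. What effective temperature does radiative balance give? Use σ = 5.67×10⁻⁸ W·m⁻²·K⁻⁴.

T ≈ 308 K

Power absorbed = (1−a)S·πR²; power emitted = 4πR²σT⁴. Equating and cancelling πR²:
T = ((1−a)S / 4σ)^(1/4) = (2040 / (4 × 5.67×10⁻⁸))^(1/4) = (8.98×10^9)^(1/4).
T = 308 K.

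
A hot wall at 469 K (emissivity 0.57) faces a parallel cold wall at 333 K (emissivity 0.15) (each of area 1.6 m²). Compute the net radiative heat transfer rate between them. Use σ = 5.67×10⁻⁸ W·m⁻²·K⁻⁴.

Q ≈ 441 W

For two large parallel gray plates, q = σ(T₁⁴ − T₂⁴) / (1/ε₁ + 1/ε₂ − 1).
1/ε₁ + 1/ε₂ − 1 = 1/0.57 + 1/0.15 − 1 = 7.421.
T₁⁴ − T₂⁴ = 4.84×10^10 − 1.23×10^10 = 3.61×10^10 K⁴.
q = 5.67×10⁻⁸ × 3.61×10^10 / 7.421 = 276 W/m².
Q = q·A = 276 × 1.6 = 441 W.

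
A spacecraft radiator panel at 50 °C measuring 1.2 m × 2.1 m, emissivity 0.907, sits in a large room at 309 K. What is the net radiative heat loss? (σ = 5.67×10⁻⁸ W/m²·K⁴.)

Q ≈ 229 W

A = 1.2 × 2.1 = 2.52 m².
Convert: 50 °C = 323 K.
Q = εσA(T⁴ − T_s⁴). T⁴ − T_s⁴ = (323)⁴ − (309)⁴ = 1.09×10^10 − 9.12×10^9 = 1.77×10^9 K⁴.
Q = 0.907 × 5.67×10⁻⁸ × 2.52 × 1.77×10^9 = 229 W.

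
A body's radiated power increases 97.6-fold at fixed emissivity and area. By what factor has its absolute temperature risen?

factor ≈ 3.14

P ∝ T⁴ ⇒ T ∝ P^(1/4), so T scales by (97.6)^(1/4) = 3.14.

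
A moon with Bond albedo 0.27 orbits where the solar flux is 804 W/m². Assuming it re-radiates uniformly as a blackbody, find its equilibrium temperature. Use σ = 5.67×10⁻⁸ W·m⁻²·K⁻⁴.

Power absorbed = (1−a)S·πR²; power emitted = 4πR²σT⁴. Equating and cancelling πR²:
T = ((1−a)S / 4σ)^(1/4) = (587 / (4 × 5.67×10⁻⁸))^(1/4) = (2.59×10^9)^(1/4).
T = 226 K.

T ≈ 226 K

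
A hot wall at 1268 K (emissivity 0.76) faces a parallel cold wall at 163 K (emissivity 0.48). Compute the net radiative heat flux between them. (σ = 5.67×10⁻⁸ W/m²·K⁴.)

q ≈ 61100 W/m²

For two large parallel gray plates, q = σ(T₁⁴ − T₂⁴) / (1/ε₁ + 1/ε₂ − 1).
1/ε₁ + 1/ε₂ − 1 = 1/0.76 + 1/0.48 − 1 = 2.399.
T₁⁴ − T₂⁴ = 2.59×10^12 − 7.06×10^8 = 2.58×10^12 K⁴.
q = 5.67×10⁻⁸ × 2.58×10^12 / 2.399 = 61100 W/m².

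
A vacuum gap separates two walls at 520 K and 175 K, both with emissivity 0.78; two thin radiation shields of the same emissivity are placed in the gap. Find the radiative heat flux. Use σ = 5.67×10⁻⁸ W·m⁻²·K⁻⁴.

q ≈ 872 W/m²

Each of the 3 gaps contributes resistance (2/ε − 1) = 2/0.78 − 1 = 1.564; total = 4.692.
q = σ(T₁⁴ − T₂⁴) / 4.692 = 5.67×10⁻⁸ × 7.22×10^10 / 4.692 = 872 W/m².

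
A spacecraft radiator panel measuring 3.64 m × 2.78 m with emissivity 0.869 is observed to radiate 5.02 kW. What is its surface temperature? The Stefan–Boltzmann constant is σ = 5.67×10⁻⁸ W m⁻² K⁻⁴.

A = 3.64 × 2.78 = 10.1 m².
From P = εσAT⁴, T = (P / εσA)^(1/4) = (5020 / (0.869 × 5.67×10⁻⁸ × 10.1))^(1/4).
T = (1.01×10^10)^(1/4) = 317 K.

T ≈ 317 K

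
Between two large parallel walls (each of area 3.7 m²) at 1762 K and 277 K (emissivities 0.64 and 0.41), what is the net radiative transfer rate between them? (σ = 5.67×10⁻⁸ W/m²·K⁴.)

For two large parallel gray plates, q = σ(T₁⁴ − T₂⁴) / (1/ε₁ + 1/ε₂ − 1).
1/ε₁ + 1/ε₂ − 1 = 1/0.64 + 1/0.41 − 1 = 3.002.
T₁⁴ − T₂⁴ = 9.64×10^12 − 5.89×10^9 = 9.63×10^12 K⁴.
q = 5.67×10⁻⁸ × 9.63×10^12 / 3.002 = 1.82×10^5 W/m².
Q = q·A = 1.82×10^5 × 3.7 = 6.73×10^5 W.

Q ≈ 6.73×10^5 W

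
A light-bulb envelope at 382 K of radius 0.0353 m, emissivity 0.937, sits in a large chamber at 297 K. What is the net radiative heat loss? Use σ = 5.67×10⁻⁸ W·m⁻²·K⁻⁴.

Q ≈ 11.2 W

A = 4πr² = 4π × (0.0353)² = 0.0157 m².
Q = εσA(T⁴ − T_s⁴). T⁴ − T_s⁴ = (382)⁴ − (297)⁴ = 2.13×10^10 − 7.78×10^9 = 1.35×10^10 K⁴.
Q = 0.937 × 5.67×10⁻⁸ × 0.0157 × 1.35×10^10 = 11.2 W.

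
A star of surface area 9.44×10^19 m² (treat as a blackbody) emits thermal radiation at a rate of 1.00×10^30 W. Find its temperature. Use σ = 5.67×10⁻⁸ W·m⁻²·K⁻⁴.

T ≈ 20800 K

From P = σAT⁴, T = (P / σA)^(1/4) = (1.00×10^30 / (5.67×10⁻⁸ × 9.44×10^19))^(1/4).
T = (1.87×10^17)^(1/4) = 20800 K.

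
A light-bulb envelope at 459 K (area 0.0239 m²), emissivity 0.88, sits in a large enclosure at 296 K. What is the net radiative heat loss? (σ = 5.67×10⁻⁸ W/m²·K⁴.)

Q = εσA(T⁴ − T_s⁴). T⁴ − T_s⁴ = (459)⁴ − (296)⁴ = 4.44×10^10 − 7.68×10^9 = 3.67×10^10 K⁴.
Q = 0.88 × 5.67×10⁻⁸ × 0.0239 × 3.67×10^10 = 43.8 W.

Q ≈ 43.8 W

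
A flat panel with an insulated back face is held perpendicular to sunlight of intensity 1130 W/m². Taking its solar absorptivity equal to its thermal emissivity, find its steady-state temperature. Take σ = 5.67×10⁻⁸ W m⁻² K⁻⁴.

Absorbed flux αS = emitted flux εσT⁴ (one radiating face); with α = ε, T = (S/σ)^(1/4).
T = (1130 / 5.67×10⁻⁸)^(1/4) = (1.99×10^10)^(1/4).
T = 376 K.

T ≈ 376 K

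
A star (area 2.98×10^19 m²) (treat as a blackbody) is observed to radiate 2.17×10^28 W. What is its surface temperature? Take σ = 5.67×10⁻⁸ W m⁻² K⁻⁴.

T ≈ 10600 K

From P = σAT⁴, T = (P / σA)^(1/4) = (2.17×10^28 / (5.67×10⁻⁸ × 2.98×10^19))^(1/4).
T = (1.28×10^16)^(1/4) = 10600 K.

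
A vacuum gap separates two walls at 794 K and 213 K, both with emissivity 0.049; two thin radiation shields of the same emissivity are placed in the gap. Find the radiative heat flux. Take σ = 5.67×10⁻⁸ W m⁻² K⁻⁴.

q ≈ 188 W/m²

Each of the 3 gaps contributes resistance (2/ε − 1) = 2/0.049 − 1 = 39.82; total = 119.4.
q = σ(T₁⁴ − T₂⁴) / 119.4 = 5.67×10⁻⁸ × 3.95×10^11 / 119.4 = 188 W/m².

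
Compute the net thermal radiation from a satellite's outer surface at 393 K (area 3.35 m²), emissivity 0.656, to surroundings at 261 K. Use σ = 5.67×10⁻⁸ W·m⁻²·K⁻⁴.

Q ≈ 2390 W

Q = εσA(T⁴ − T_s⁴). T⁴ − T_s⁴ = (393)⁴ − (261)⁴ = 2.39×10^10 − 4.64×10^9 = 1.92×10^10 K⁴.
Q = 0.656 × 5.67×10⁻⁸ × 3.35 × 1.92×10^10 = 2390 W.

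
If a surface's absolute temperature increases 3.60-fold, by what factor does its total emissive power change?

P ∝ T⁴, so the power scales as (3.60)⁴ = 168.

factor ≈ 168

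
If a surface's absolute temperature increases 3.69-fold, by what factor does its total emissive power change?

factor ≈ 185

P ∝ T⁴, so the power scales as (3.69)⁴ = 185.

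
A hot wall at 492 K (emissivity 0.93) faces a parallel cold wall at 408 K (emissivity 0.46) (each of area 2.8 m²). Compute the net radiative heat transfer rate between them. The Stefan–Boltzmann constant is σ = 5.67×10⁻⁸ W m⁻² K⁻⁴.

Q ≈ 2180 W

For two large parallel gray plates, q = σ(T₁⁴ − T₂⁴) / (1/ε₁ + 1/ε₂ − 1).
1/ε₁ + 1/ε₂ − 1 = 1/0.93 + 1/0.46 − 1 = 2.249.
T₁⁴ − T₂⁴ = 5.86×10^10 − 2.77×10^10 = 3.09×10^10 K⁴.
q = 5.67×10⁻⁸ × 3.09×10^10 / 2.249 = 779 W/m².
Q = q·A = 779 × 2.8 = 2180 W.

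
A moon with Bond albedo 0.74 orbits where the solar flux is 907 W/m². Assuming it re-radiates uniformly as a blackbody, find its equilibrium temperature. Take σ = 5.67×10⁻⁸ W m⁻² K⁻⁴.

Power absorbed = (1−a)S·πR²; power emitted = 4πR²σT⁴. Equating and cancelling πR²:
T = ((1−a)S / 4σ)^(1/4) = (236 / (4 × 5.67×10⁻⁸))^(1/4) = (1.04×10^9)^(1/4).
T = 180 K.

T ≈ 180 K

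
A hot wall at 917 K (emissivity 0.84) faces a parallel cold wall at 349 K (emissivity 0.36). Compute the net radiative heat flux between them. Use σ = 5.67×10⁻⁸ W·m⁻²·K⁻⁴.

q ≈ 13200 W/m²

For two large parallel gray plates, q = σ(T₁⁴ − T₂⁴) / (1/ε₁ + 1/ε₂ − 1).
1/ε₁ + 1/ε₂ − 1 = 1/0.84 + 1/0.36 − 1 = 2.968.
T₁⁴ − T₂⁴ = 7.07×10^11 − 1.48×10^10 = 6.92×10^11 K⁴.
q = 5.67×10⁻⁸ × 6.92×10^11 / 2.968 = 13200 W/m².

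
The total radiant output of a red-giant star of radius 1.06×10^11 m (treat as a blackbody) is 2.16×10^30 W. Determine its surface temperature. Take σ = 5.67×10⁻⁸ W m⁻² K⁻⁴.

A = 4πr² = 4π × (1.06×10^11)² = 1.41×10^23 m².
From P = σAT⁴, T = (P / σA)^(1/4) = (2.16×10^30 / (5.67×10⁻⁸ × 1.41×10^23))^(1/4).
T = (2.70×10^14)^(1/4) = 4050 K.

T ≈ 4050 K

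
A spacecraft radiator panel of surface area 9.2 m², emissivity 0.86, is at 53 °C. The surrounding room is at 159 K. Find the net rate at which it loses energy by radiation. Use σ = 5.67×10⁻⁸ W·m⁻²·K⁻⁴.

Convert: 53 °C = 326 K.
Q = εσA(T⁴ − T_s⁴). T⁴ − T_s⁴ = (326)⁴ − (159)⁴ = 1.13×10^10 − 6.39×10^8 = 1.07×10^10 K⁴.
Q = 0.86 × 5.67×10⁻⁸ × 9.20 × 1.07×10^10 = 4780 W.

Q ≈ 4780 W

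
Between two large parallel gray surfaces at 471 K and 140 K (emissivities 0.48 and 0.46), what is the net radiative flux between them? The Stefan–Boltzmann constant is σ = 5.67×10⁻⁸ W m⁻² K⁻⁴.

q ≈ 850 W/m²

For two large parallel gray plates, q = σ(T₁⁴ − T₂⁴) / (1/ε₁ + 1/ε₂ − 1).
1/ε₁ + 1/ε₂ − 1 = 1/0.48 + 1/0.46 − 1 = 3.257.
T₁⁴ − T₂⁴ = 4.92×10^10 − 3.84×10^8 = 4.88×10^10 K⁴.
q = 5.67×10⁻⁸ × 4.88×10^10 / 3.257 = 850 W/m².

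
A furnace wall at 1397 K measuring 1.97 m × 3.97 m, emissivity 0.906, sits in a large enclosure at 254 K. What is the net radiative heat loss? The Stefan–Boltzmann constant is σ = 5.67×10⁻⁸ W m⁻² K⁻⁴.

Q ≈ 1.53×10^6 W

A = 1.97 × 3.97 = 7.82 m².
Q = εσA(T⁴ − T_s⁴). T⁴ − T_s⁴ = (1397)⁴ − (254)⁴ = 3.81×10^12 − 4.16×10^9 = 3.80×10^12 K⁴.
Q = 0.906 × 5.67×10⁻⁸ × 7.82 × 3.80×10^12 = 1.53×10^6 W.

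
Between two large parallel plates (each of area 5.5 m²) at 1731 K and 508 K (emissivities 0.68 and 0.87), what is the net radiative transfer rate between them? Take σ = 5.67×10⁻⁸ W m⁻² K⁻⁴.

Q ≈ 1.72×10^6 W

For two large parallel gray plates, q = σ(T₁⁴ − T₂⁴) / (1/ε₁ + 1/ε₂ − 1).
1/ε₁ + 1/ε₂ − 1 = 1/0.68 + 1/0.87 − 1 = 1.620.
T₁⁴ − T₂⁴ = 8.98×10^12 − 6.66×10^10 = 8.91×10^12 K⁴.
q = 5.67×10⁻⁸ × 8.91×10^12 / 1.620 = 3.12×10^5 W/m².
Q = q·A = 3.12×10^5 × 5.5 = 1.72×10^6 W.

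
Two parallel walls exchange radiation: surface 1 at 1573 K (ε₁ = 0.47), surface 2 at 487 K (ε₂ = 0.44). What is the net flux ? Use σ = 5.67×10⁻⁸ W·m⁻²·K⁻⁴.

For two large parallel gray plates, q = σ(T₁⁴ − T₂⁴) / (1/ε₁ + 1/ε₂ − 1).
1/ε₁ + 1/ε₂ − 1 = 1/0.47 + 1/0.44 − 1 = 3.400.
T₁⁴ − T₂⁴ = 6.12×10^12 − 5.62×10^10 = 6.07×10^12 K⁴.
q = 5.67×10⁻⁸ × 6.07×10^12 / 3.400 = 1.01×10^5 W/m².

q ≈ 1.01×10^5 W/m²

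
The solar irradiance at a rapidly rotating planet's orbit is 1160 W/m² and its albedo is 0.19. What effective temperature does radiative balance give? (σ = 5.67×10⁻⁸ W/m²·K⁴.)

T ≈ 254 K

Power absorbed = (1−a)S·πR²; power emitted = 4πR²σT⁴. Equating and cancelling πR²:
T = ((1−a)S / 4σ)^(1/4) = (940 / (4 × 5.67×10⁻⁸))^(1/4) = (4.14×10^9)^(1/4).
T = 254 K.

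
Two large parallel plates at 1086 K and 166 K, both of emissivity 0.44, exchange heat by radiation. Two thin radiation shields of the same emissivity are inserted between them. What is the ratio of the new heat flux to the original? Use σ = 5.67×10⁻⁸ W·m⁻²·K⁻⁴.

ratio ≈ 0.333

With N identical shields there are N+1 = 3 gaps in series, each with the same radiative resistance, so the flux falls to 1/(N+1) of its unshielded value.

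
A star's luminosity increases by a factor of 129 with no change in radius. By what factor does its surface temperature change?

P ∝ T⁴ ⇒ T ∝ P^(1/4), so T scales by (129)^(1/4) = 3.37.

factor ≈ 3.37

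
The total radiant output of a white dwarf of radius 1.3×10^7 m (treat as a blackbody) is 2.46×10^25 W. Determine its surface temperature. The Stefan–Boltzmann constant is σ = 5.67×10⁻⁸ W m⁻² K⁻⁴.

T ≈ 21300 K

A = 4πr² = 4π × (1.3×10^7)² = 2.12×10^15 m².
From P = σAT⁴, T = (P / σA)^(1/4) = (2.46×10^25 / (5.67×10⁻⁸ × 2.12×10^15))^(1/4).
T = (2.04×10^17)^(1/4) = 21300 K.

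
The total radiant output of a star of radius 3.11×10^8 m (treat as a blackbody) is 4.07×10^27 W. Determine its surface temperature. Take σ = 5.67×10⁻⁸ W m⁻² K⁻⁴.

T ≈ 15600 K

A = 4πr² = 4π × (3.11×10^8)² = 1.22×10^18 m².
From P = σAT⁴, T = (P / σA)^(1/4) = (4.07×10^27 / (5.67×10⁻⁸ × 1.22×10^18))^(1/4).
T = (5.91×10^16)^(1/4) = 15600 K.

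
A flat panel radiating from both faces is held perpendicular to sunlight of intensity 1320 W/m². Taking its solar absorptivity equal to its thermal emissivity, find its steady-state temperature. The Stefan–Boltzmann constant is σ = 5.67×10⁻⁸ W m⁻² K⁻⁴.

T ≈ 328 K

Absorbed flux αS = emitted flux 2εσT⁴ per unit area; with α = ε this gives T = (S/2σ)^(1/4).
T = (1320 / (2 × 5.67×10⁻⁸))^(1/4) = (1.16×10^10)^(1/4).
T = 328 K.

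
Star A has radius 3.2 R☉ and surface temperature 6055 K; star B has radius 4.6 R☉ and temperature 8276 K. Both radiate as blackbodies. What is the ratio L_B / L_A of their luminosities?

L_B/L_A ≈ 7.21

L = 4πR²σT⁴ ∝ R²T⁴, so L_B/L_A = (4.6/3.2)² × (8276/6055)⁴ = 2.07 × 3.49 = 7.21.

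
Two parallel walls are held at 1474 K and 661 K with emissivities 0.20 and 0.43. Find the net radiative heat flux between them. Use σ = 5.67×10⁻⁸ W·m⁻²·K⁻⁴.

For two large parallel gray plates, q = σ(T₁⁴ − T₂⁴) / (1/ε₁ + 1/ε₂ − 1).
1/ε₁ + 1/ε₂ − 1 = 1/0.20 + 1/0.43 − 1 = 6.326.
T₁⁴ − T₂⁴ = 4.72×10^12 − 1.91×10^11 = 4.53×10^12 K⁴.
q = 5.67×10⁻⁸ × 4.53×10^12 / 6.326 = 40600 W/m².

q ≈ 40600 W/m²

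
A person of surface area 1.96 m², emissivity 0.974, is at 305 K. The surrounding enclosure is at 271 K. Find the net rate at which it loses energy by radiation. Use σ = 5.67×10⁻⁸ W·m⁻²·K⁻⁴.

Q ≈ 353 W

Q = εσA(T⁴ − T_s⁴). T⁴ − T_s⁴ = (305)⁴ − (271)⁴ = 8.65×10^9 − 5.39×10^9 = 3.26×10^9 K⁴.
Q = 0.974 × 5.67×10⁻⁸ × 1.96 × 3.26×10^9 = 353 W.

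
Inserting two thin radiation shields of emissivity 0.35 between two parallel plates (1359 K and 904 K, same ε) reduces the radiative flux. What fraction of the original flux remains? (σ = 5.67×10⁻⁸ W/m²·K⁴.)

ratio ≈ 0.333

With N identical shields there are N+1 = 3 gaps in series, each with the same radiative resistance, so the flux falls to 1/(N+1) of its unshielded value.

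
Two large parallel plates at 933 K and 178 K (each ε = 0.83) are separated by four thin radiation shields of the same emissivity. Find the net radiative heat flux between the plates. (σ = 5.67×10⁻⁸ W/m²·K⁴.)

Each of the 5 gaps contributes resistance (2/ε − 1) = 2/0.83 − 1 = 1.410; total = 7.048.
q = σ(T₁⁴ − T₂⁴) / 7.048 = 5.67×10⁻⁸ × 7.57×10^11 / 7.048 = 6090 W/m².

q ≈ 6090 W/m²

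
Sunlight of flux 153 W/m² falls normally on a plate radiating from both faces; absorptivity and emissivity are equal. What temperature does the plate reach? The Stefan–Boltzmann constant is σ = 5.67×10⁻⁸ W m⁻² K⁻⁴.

T ≈ 192 K

Absorbed flux αS = emitted flux 2εσT⁴ per unit area; with α = ε this gives T = (S/2σ)^(1/4).
T = (153 / (2 × 5.67×10⁻⁸))^(1/4) = (1.35×10^9)^(1/4).
T = 192 K.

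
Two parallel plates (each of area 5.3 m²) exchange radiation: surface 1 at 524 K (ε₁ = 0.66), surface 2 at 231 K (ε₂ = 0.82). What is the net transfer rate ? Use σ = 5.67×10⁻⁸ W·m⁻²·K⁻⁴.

Q ≈ 12600 W

For two large parallel gray plates, q = σ(T₁⁴ − T₂⁴) / (1/ε₁ + 1/ε₂ − 1).
1/ε₁ + 1/ε₂ − 1 = 1/0.66 + 1/0.82 − 1 = 1.735.
T₁⁴ − T₂⁴ = 7.54×10^10 − 2.85×10^9 = 7.25×10^10 K⁴.
q = 5.67×10⁻⁸ × 7.25×10^10 / 1.735 = 2370 W/m².
Q = q·A = 2370 × 5.3 = 12600 W.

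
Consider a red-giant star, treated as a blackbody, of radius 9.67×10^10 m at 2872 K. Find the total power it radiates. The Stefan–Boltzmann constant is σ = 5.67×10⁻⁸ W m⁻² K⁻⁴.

A = 4πr² = 4π × (9.67×10^10)² = 1.18×10^23 m².
P = σAT⁴ = 5.67×10⁻⁸ × 1.18×10^23 × (2872)⁴ = 5.67×10⁻⁸ × 1.18×10^23 × 6.80×10^13.
P = 4.53×10^29 W.

P ≈ 4.53×10^29 W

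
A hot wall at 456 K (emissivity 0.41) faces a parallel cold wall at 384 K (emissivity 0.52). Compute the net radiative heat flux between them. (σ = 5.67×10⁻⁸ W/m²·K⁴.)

For two large parallel gray plates, q = σ(T₁⁴ − T₂⁴) / (1/ε₁ + 1/ε₂ − 1).
1/ε₁ + 1/ε₂ − 1 = 1/0.41 + 1/0.52 − 1 = 3.362.
T₁⁴ − T₂⁴ = 4.32×10^10 − 2.17×10^10 = 2.15×10^10 K⁴.
q = 5.67×10⁻⁸ × 2.15×10^10 / 3.362 = 362 W/m².

q ≈ 362 W/m²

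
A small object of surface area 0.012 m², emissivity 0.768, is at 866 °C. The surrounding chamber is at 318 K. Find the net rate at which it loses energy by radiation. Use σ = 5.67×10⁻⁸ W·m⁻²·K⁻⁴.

Q ≈ 874 W

Convert: 866 °C = 1139 K.
Q = εσA(T⁴ − T_s⁴). T⁴ − T_s⁴ = (1139)⁴ − (318)⁴ = 1.68×10^12 − 1.02×10^10 = 1.67×10^12 K⁴.
Q = 0.768 × 5.67×10⁻⁸ × 0.0120 × 1.67×10^12 = 874 W.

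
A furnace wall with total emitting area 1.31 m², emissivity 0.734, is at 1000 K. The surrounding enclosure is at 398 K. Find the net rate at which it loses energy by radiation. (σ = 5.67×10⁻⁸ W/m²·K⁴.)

Q ≈ 53200 W

Q = εσA(T⁴ − T_s⁴). T⁴ − T_s⁴ = (1000)⁴ − (398)⁴ = 1.00×10^12 − 2.51×10^10 = 9.75×10^11 K⁴.
Q = 0.734 × 5.67×10⁻⁸ × 1.31 × 9.75×10^11 = 53200 W.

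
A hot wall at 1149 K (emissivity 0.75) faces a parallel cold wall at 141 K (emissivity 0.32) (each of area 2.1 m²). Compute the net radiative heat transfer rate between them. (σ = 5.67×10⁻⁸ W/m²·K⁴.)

For two large parallel gray plates, q = σ(T₁⁴ − T₂⁴) / (1/ε₁ + 1/ε₂ − 1).
1/ε₁ + 1/ε₂ − 1 = 1/0.75 + 1/0.32 − 1 = 3.458.
T₁⁴ − T₂⁴ = 1.74×10^12 − 3.95×10^8 = 1.74×10^12 K⁴.
q = 5.67×10⁻⁸ × 1.74×10^12 / 3.458 = 28600 W/m².
Q = q·A = 28600 × 2.1 = 60000 W.

Q ≈ 60000 W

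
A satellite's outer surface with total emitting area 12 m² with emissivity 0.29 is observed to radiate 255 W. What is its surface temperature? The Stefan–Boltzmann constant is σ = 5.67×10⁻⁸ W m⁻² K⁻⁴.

T ≈ 190 K

From P = εσAT⁴, T = (P / εσA)^(1/4) = (255 / (0.29 × 5.67×10⁻⁸ × 12.0))^(1/4).
T = (1.29×10^9)^(1/4) = 190 K.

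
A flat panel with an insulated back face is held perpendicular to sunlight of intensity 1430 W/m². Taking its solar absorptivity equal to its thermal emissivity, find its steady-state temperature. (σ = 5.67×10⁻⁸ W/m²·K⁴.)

T ≈ 399 K

Absorbed flux αS = emitted flux εσT⁴ (one radiating face); with α = ε, T = (S/σ)^(1/4).
T = (1430 / 5.67×10⁻⁸)^(1/4) = (2.52×10^10)^(1/4).
T = 399 K.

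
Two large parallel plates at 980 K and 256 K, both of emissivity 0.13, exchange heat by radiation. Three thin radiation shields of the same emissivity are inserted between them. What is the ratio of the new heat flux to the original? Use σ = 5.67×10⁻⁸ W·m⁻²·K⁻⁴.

With N identical shields there are N+1 = 4 gaps in series, each with the same radiative resistance, so the flux falls to 1/(N+1) of its unshielded value.

ratio ≈ 0.250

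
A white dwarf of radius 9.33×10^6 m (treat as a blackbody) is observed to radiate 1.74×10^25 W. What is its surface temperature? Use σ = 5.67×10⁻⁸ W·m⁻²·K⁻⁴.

A = 4πr² = 4π × (9.33×10^6)² = 1.09×10^15 m².
From P = σAT⁴, T = (P / σA)^(1/4) = (1.74×10^25 / (5.67×10⁻⁸ × 1.09×10^15))^(1/4).
T = (2.81×10^17)^(1/4) = 23000 K.

T ≈ 23000 K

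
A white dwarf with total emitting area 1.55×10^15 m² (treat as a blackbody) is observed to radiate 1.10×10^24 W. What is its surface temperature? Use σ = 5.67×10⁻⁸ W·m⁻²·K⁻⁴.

From P = σAT⁴, T = (P / σA)^(1/4) = (1.10×10^24 / (5.67×10⁻⁸ × 1.55×10^15))^(1/4).
T = (1.25×10^16)^(1/4) = 10600 K.

T ≈ 10600 K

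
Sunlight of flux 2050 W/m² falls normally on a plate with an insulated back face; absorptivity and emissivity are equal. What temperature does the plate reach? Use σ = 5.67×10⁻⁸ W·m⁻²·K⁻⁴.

Absorbed flux αS = emitted flux εσT⁴ (one radiating face); with α = ε, T = (S/σ)^(1/4).
T = (2050 / 5.67×10⁻⁸)^(1/4) = (3.62×10^10)^(1/4).
T = 436 K.

T ≈ 436 K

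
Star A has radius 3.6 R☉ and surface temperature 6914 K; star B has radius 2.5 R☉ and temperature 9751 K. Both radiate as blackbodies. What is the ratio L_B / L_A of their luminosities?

L = 4πR²σT⁴ ∝ R²T⁴, so L_B/L_A = (2.5/3.6)² × (9751/6914)⁴ = 0.482 × 3.96 = 1.91.

L_B/L_A ≈ 1.91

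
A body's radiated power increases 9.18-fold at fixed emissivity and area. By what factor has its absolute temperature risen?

factor ≈ 1.74

P ∝ T⁴ ⇒ T ∝ P^(1/4), so T scales by (9.18)^(1/4) = 1.74.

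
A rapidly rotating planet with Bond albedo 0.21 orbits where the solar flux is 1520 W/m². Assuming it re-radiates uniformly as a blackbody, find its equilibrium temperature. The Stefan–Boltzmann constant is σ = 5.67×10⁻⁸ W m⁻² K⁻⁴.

T ≈ 270 K

Power absorbed = (1−a)S·πR²; power emitted = 4πR²σT⁴. Equating and cancelling πR²:
T = ((1−a)S / 4σ)^(1/4) = (1200 / (4 × 5.67×10⁻⁸))^(1/4) = (5.29×10^9)^(1/4).
T = 270 K.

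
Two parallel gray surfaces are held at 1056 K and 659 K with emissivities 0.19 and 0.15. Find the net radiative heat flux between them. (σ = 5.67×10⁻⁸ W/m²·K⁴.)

For two large parallel gray plates, q = σ(T₁⁴ − T₂⁴) / (1/ε₁ + 1/ε₂ − 1).
1/ε₁ + 1/ε₂ − 1 = 1/0.19 + 1/0.15 − 1 = 10.93.
T₁⁴ − T₂⁴ = 1.24×10^12 − 1.89×10^11 = 1.05×10^12 K⁴.
q = 5.67×10⁻⁸ × 1.05×10^12 / 10.93 = 5470 W/m².

q ≈ 5470 W/m²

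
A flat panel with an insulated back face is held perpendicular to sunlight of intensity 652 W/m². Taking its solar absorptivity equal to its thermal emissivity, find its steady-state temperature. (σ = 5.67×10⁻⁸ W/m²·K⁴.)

Absorbed flux αS = emitted flux εσT⁴ (one radiating face); with α = ε, T = (S/σ)^(1/4).
T = (652 / 5.67×10⁻⁸)^(1/4) = (1.15×10^10)^(1/4).
T = 327 K.

T ≈ 327 K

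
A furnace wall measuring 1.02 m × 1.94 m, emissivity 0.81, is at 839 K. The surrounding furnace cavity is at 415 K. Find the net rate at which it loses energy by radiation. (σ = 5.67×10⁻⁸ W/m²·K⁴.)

Q ≈ 42300 W

A = 1.02 × 1.94 = 1.98 m².
Q = εσA(T⁴ − T_s⁴). T⁴ − T_s⁴ = (839)⁴ − (415)⁴ = 4.96×10^11 − 2.97×10^10 = 4.66×10^11 K⁴.
Q = 0.81 × 5.67×10⁻⁸ × 1.98 × 4.66×10^11 = 42300 W.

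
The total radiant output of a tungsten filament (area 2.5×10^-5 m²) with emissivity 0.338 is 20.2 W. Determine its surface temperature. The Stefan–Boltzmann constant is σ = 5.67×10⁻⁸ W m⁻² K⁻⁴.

From P = εσAT⁴, T = (P / εσA)^(1/4) = (20.2 / (0.338 × 5.67×10⁻⁸ × 2.50×10^-5))^(1/4).
T = (4.22×10^13)^(1/4) = 2550 K.

T ≈ 2550 K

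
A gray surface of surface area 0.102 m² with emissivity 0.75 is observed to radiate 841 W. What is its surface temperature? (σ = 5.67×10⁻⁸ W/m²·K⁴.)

T ≈ 664 K

From P = εσAT⁴, T = (P / εσA)^(1/4) = (841 / (0.75 × 5.67×10⁻⁸ × 0.102))^(1/4).
T = (1.94×10^11)^(1/4) = 664 K.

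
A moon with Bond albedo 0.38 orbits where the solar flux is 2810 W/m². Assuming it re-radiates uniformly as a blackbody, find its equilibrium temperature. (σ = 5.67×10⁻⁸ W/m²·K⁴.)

Power absorbed = (1−a)S·πR²; power emitted = 4πR²σT⁴. Equating and cancelling πR²:
T = ((1−a)S / 4σ)^(1/4) = (1740 / (4 × 5.67×10⁻⁸))^(1/4) = (7.68×10^9)^(1/4).
T = 296 K.

T ≈ 296 K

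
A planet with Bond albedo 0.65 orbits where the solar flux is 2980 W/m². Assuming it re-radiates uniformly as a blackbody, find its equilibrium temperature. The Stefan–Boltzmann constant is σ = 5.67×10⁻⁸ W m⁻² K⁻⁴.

Power absorbed = (1−a)S·πR²; power emitted = 4πR²σT⁴. Equating and cancelling πR²:
T = ((1−a)S / 4σ)^(1/4) = (1040 / (4 × 5.67×10⁻⁸))^(1/4) = (4.60×10^9)^(1/4).
T = 260 K.

T ≈ 260 K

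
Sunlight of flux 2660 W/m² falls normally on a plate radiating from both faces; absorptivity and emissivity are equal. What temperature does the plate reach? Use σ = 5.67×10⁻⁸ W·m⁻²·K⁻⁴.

T ≈ 391 K

Absorbed flux αS = emitted flux 2εσT⁴ per unit area; with α = ε this gives T = (S/2σ)^(1/4).
T = (2660 / (2 × 5.67×10⁻⁸))^(1/4) = (2.35×10^10)^(1/4).
T = 391 K.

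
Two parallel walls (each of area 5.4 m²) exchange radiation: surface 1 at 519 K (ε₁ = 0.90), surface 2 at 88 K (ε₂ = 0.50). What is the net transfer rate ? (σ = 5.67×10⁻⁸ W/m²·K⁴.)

Q ≈ 10500 W

For two large parallel gray plates, q = σ(T₁⁴ − T₂⁴) / (1/ε₁ + 1/ε₂ − 1).
1/ε₁ + 1/ε₂ − 1 = 1/0.90 + 1/0.50 − 1 = 2.111.
T₁⁴ − T₂⁴ = 7.26×10^10 − 6.00×10^7 = 7.25×10^10 K⁴.
q = 5.67×10⁻⁸ × 7.25×10^10 / 2.111 = 1950 W/m².
Q = q·A = 1950 × 5.4 = 10500 W.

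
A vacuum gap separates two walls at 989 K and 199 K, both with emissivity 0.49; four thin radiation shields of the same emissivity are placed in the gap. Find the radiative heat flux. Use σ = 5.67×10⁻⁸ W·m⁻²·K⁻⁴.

Each of the 5 gaps contributes resistance (2/ε − 1) = 2/0.49 − 1 = 3.082; total = 15.41.
q = σ(T₁⁴ − T₂⁴) / 15.41 = 5.67×10⁻⁸ × 9.55×10^11 / 15.41 = 3510 W/m².

q ≈ 3510 W/m²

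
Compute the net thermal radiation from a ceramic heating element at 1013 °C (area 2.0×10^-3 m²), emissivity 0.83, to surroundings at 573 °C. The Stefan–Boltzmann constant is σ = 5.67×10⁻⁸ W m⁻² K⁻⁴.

Convert: 1013 °C = 1286 K; 573 °C = 846 K.
Q = εσA(T⁴ − T_s⁴). T⁴ − T_s⁴ = (1286)⁴ − (846)⁴ = 2.74×10^12 − 5.12×10^11 = 2.22×10^12 K⁴.
Q = 0.83 × 5.67×10⁻⁸ × 2.00×10^-3 × 2.22×10^12 = 209 W.

Q ≈ 209 W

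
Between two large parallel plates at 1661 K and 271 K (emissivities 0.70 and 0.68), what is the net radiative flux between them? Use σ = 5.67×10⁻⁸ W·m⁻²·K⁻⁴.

q ≈ 2.27×10^5 W/m²

For two large parallel gray plates, q = σ(T₁⁴ − T₂⁴) / (1/ε₁ + 1/ε₂ − 1).
1/ε₁ + 1/ε₂ − 1 = 1/0.70 + 1/0.68 − 1 = 1.899.
T₁⁴ − T₂⁴ = 7.61×10^12 − 5.39×10^9 = 7.61×10^12 K⁴.
q = 5.67×10⁻⁸ × 7.61×10^12 / 1.899 = 2.27×10^5 W/m².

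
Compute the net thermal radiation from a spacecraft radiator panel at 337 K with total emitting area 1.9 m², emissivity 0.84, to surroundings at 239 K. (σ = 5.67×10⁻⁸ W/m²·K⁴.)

Q ≈ 872 W

Q = εσA(T⁴ − T_s⁴). T⁴ − T_s⁴ = (337)⁴ − (239)⁴ = 1.29×10^10 − 3.26×10^9 = 9.64×10^9 K⁴.
Q = 0.84 × 5.67×10⁻⁸ × 1.90 × 9.64×10^9 = 872 W.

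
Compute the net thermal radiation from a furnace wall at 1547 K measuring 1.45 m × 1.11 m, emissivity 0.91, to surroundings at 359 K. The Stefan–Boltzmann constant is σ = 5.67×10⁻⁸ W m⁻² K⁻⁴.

Q ≈ 4.74×10^5 W

A = 1.45 × 1.11 = 1.61 m².
Q = εσA(T⁴ − T_s⁴). T⁴ − T_s⁴ = (1547)⁴ − (359)⁴ = 5.73×10^12 − 1.66×10^10 = 5.71×10^12 K⁴.
Q = 0.91 × 5.67×10⁻⁸ × 1.61 × 5.71×10^12 = 4.74×10^5 W.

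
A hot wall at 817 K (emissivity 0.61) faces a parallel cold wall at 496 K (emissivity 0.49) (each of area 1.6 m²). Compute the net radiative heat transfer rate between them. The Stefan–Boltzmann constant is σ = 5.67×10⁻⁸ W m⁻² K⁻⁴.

Q ≈ 13000 W

For two large parallel gray plates, q = σ(T₁⁴ − T₂⁴) / (1/ε₁ + 1/ε₂ − 1).
1/ε₁ + 1/ε₂ − 1 = 1/0.61 + 1/0.49 − 1 = 2.680.
T₁⁴ − T₂⁴ = 4.46×10^11 − 6.05×10^10 = 3.85×10^11 K⁴.
q = 5.67×10⁻⁸ × 3.85×10^11 / 2.680 = 8150 W/m².
Q = q·A = 8150 × 1.6 = 13000 W.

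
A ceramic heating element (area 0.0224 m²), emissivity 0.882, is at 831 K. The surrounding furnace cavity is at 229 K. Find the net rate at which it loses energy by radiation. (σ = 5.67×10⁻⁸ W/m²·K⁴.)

Q ≈ 531 W

Q = εσA(T⁴ − T_s⁴). T⁴ − T_s⁴ = (831)⁴ − (229)⁴ = 4.77×10^11 − 2.75×10^9 = 4.74×10^11 K⁴.
Q = 0.882 × 5.67×10⁻⁸ × 0.0224 × 4.74×10^11 = 531 W.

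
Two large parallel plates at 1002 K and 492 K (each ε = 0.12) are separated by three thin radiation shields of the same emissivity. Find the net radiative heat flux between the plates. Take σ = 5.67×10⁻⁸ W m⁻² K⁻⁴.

Each of the 4 gaps contributes resistance (2/ε − 1) = 2/0.12 − 1 = 15.67; total = 62.67.
q = σ(T₁⁴ − T₂⁴) / 62.67 = 5.67×10⁻⁸ × 9.49×10^11 / 62.67 = 859 W/m².

q ≈ 859 W/m²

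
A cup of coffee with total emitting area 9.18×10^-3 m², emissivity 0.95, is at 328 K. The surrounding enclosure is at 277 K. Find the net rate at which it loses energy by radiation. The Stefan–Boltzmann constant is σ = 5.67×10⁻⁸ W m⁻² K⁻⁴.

Q ≈ 2.81 W

Q = εσA(T⁴ − T_s⁴). T⁴ − T_s⁴ = (328)⁴ − (277)⁴ = 1.16×10^10 − 5.89×10^9 = 5.69×10^9 K⁴.
Q = 0.95 × 5.67×10⁻⁸ × 9.18×10^-3 × 5.69×10^9 = 2.81 W.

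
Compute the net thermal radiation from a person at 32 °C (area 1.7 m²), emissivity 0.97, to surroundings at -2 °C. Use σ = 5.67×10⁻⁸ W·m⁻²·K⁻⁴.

Q ≈ 305 W

Convert: 32 °C = 305 K; -2 °C = 271 K.
Q = εσA(T⁴ − T_s⁴). T⁴ − T_s⁴ = (305)⁴ − (271)⁴ = 8.65×10^9 − 5.39×10^9 = 3.26×10^9 K⁴.
Q = 0.97 × 5.67×10⁻⁸ × 1.70 × 3.26×10^9 = 305 W.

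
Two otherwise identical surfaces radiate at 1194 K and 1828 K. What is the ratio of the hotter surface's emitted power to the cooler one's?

ratio ≈ 5.49

P ∝ T⁴, so the ratio is (1828/1194)⁴ = (1.531)⁴ = 5.49.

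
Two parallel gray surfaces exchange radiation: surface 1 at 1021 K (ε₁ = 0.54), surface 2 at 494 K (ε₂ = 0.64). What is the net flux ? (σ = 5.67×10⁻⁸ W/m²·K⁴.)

For two large parallel gray plates, q = σ(T₁⁴ − T₂⁴) / (1/ε₁ + 1/ε₂ − 1).
1/ε₁ + 1/ε₂ − 1 = 1/0.54 + 1/0.64 − 1 = 2.414.
T₁⁴ − T₂⁴ = 1.09×10^12 − 5.96×10^10 = 1.03×10^12 K⁴.
q = 5.67×10⁻⁸ × 1.03×10^12 / 2.414 = 24100 W/m².

q ≈ 24100 W/m²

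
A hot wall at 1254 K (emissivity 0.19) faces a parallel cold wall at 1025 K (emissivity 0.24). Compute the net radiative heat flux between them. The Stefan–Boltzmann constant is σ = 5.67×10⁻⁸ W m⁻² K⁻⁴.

q ≈ 9210 W/m²

For two large parallel gray plates, q = σ(T₁⁴ − T₂⁴) / (1/ε₁ + 1/ε₂ − 1).
1/ε₁ + 1/ε₂ − 1 = 1/0.19 + 1/0.24 − 1 = 8.430.
T₁⁴ − T₂⁴ = 2.47×10^12 − 1.10×10^12 = 1.37×10^12 K⁴.
q = 5.67×10⁻⁸ × 1.37×10^12 / 8.430 = 9210 W/m².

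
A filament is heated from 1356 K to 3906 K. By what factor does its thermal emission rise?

ratio ≈ 68.8

P ∝ T⁴, so the ratio is (3906/1356)⁴ = (2.881)⁴ = 68.8.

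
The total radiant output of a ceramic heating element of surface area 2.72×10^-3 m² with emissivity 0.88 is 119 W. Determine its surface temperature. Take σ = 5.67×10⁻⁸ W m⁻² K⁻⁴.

From P = εσAT⁴, T = (P / εσA)^(1/4) = (119 / (0.88 × 5.67×10⁻⁸ × 2.72×10^-3))^(1/4).
T = (8.77×10^11)^(1/4) = 968 K.

T ≈ 968 K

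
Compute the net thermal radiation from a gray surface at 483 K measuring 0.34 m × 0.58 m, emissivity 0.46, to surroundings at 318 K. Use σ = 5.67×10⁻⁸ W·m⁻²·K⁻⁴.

Q ≈ 227 W

A = 0.34 × 0.58 = 0.197 m².
Q = εσA(T⁴ − T_s⁴). T⁴ − T_s⁴ = (483)⁴ − (318)⁴ = 5.44×10^10 − 1.02×10^10 = 4.42×10^10 K⁴.
Q = 0.46 × 5.67×10⁻⁸ × 0.197 × 4.42×10^10 = 227 W.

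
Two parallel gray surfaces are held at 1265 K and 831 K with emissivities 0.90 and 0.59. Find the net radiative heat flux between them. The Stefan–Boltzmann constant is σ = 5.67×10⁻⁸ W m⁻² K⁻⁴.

q ≈ 65400 W/m²

For two large parallel gray plates, q = σ(T₁⁴ − T₂⁴) / (1/ε₁ + 1/ε₂ − 1).
1/ε₁ + 1/ε₂ − 1 = 1/0.90 + 1/0.59 − 1 = 1.806.
T₁⁴ − T₂⁴ = 2.56×10^12 − 4.77×10^11 = 2.08×10^12 K⁴.
q = 5.67×10⁻⁸ × 2.08×10^12 / 1.806 = 65400 W/m².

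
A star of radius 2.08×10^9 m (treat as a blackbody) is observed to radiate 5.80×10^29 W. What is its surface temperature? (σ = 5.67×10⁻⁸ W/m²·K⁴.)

T ≈ 20800 K

A = 4πr² = 4π × (2.08×10^9)² = 5.44×10^19 m².
From P = σAT⁴, T = (P / σA)^(1/4) = (5.80×10^29 / (5.67×10⁻⁸ × 5.44×10^19))^(1/4).
T = (1.88×10^17)^(1/4) = 20800 K.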